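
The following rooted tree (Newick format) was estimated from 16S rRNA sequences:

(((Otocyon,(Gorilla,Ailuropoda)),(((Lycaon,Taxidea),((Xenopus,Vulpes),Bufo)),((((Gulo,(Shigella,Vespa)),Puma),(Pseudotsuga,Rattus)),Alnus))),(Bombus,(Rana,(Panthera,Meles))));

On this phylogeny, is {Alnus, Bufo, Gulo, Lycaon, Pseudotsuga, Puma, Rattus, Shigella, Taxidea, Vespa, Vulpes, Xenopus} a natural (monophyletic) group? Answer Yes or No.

Yes

The most recent common ancestor of these taxa subtends (((Lycaon,Taxidea),((Xenopus,Vulpes),Bufo)),((((Gulo,(Shigella,Vespa)),Puma),(Pseudotsuga,Rattus)),Alnus)).
That clade has exactly 12 tips — every listed taxon and nothing else — so the group is monophyletic.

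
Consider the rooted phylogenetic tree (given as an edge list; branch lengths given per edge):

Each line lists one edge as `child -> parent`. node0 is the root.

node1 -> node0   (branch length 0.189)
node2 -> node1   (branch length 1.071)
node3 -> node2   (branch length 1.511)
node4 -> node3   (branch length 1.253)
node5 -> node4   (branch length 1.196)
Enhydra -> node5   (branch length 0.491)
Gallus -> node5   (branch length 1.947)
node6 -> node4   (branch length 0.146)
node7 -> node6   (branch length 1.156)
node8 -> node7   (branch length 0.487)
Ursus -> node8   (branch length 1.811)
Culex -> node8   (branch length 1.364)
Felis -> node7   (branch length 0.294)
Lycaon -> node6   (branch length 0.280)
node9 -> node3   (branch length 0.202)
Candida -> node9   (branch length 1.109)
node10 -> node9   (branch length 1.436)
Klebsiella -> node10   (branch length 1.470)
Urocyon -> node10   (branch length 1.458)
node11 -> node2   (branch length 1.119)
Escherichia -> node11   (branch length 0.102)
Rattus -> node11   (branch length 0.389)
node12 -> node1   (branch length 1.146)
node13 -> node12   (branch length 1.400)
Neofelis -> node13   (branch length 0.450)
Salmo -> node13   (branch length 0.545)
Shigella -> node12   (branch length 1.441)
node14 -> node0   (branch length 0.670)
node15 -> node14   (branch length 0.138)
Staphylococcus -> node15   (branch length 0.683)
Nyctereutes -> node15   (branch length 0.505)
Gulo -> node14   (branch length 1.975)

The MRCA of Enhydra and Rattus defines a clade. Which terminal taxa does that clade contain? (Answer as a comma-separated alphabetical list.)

Candida, Culex, Enhydra, Escherichia, Felis, Gallus, Klebsiella, Lycaon, Rattus, Urocyon, Ursus

Tracing Enhydra: it sits inside (Enhydra,Gallus).
Tracing Rattus: it sits inside (Escherichia,Rattus).
The smallest clade enclosing both is ((((Enhydra,Gallus),(((Ursus,Culex),Felis),Lycaon)),(Candida,(Klebsiella,Urocyon))),(Escherichia,Rattus)); the answer is its 11 terminal taxa in alphabetical order.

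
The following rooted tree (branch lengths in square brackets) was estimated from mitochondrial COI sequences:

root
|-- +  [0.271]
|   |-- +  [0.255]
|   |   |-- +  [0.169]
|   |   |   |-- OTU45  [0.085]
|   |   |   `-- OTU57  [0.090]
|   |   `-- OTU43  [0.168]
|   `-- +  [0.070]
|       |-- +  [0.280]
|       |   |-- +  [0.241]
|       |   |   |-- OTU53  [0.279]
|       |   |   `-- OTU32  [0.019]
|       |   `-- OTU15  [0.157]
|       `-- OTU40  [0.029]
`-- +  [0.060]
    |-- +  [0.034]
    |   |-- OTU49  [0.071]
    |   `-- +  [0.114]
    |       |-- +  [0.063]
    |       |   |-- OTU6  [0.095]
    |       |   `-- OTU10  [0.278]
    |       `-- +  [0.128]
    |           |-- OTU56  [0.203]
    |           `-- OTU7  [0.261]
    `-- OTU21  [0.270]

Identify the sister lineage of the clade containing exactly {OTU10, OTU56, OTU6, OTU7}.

The clade containing exactly {OTU10, OTU56, OTU6, OTU7} attaches to the tree at the node subtending (OTU49,((OTU6,OTU10),(OTU56,OTU7))).
The other lineage descending from that same node — the sister group — is the single tip OTU49.

OTU49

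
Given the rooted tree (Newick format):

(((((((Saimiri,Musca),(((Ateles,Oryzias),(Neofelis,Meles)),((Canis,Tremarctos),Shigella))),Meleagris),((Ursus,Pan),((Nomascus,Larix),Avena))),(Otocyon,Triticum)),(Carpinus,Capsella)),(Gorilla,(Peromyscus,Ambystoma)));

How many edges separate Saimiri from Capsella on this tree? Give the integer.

The MRCA of Saimiri and Capsella is the node subtending ((((((Saimiri,Musca),(((Ateles,Oryzias),(Neofelis,Meles)),((Canis,Tremarctos),Shigella))),Meleagris),((Ursus,Pan),((Nomascus,Larix),Avena))),(Otocyon,Triticum)),(Carpinus,Capsella)).
From Saimiri up to that node: 6 branches. From Capsella up to the same node: 2 branches. Total: 6 + 2 = 8.

8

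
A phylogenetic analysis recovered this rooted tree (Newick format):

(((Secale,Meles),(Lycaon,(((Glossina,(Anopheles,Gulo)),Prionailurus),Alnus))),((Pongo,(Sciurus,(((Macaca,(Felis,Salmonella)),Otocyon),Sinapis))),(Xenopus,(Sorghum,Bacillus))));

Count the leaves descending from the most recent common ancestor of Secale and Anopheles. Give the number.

The MRCA of Secale and Anopheles is the node subtending ((Secale,Meles),(Lycaon,(((Glossina,(Anopheles,Gulo)),Prionailurus),Alnus))).
That clade contains 8 terminal taxa: Alnus, Anopheles, Glossina, Gulo, Lycaon, Meles, Prionailurus, Secale.

8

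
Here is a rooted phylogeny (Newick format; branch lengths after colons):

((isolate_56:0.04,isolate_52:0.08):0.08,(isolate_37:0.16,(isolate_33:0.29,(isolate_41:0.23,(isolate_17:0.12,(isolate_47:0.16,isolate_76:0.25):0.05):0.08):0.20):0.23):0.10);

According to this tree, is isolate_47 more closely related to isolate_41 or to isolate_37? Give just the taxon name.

isolate_41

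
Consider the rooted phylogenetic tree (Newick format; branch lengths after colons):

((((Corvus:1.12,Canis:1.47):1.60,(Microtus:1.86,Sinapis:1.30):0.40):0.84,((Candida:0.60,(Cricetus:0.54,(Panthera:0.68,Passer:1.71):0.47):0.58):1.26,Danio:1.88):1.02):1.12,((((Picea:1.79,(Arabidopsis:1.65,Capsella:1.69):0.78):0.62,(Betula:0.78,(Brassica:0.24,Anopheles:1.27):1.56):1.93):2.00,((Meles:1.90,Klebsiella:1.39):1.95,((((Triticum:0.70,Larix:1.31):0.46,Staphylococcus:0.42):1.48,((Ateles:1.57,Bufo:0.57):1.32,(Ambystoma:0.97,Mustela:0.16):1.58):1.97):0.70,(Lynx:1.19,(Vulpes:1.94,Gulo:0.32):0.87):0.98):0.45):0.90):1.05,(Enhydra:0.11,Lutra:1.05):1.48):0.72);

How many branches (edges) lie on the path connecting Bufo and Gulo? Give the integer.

The MRCA of Bufo and Gulo is the node subtending ((((Triticum,Larix),Staphylococcus),((Ateles,Bufo),(Ambystoma,Mustela))),(Lynx,(Vulpes,Gulo))).
From Bufo up to that node: 4 branches. From Gulo up to the same node: 3 branches. Total: 4 + 3 = 7.

7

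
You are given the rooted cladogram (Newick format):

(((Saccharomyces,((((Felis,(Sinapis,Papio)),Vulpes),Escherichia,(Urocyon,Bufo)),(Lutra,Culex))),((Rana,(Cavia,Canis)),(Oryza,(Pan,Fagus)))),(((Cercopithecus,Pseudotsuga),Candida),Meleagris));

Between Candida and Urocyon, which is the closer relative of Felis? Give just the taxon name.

Urocyon

The MRCA of Felis and Urocyon subtends (((Felis,(Sinapis,Papio)),Vulpes),Escherichia,(Urocyon,Bufo)) (7 taxa).
The MRCA of Felis and Candida is the root, subtending the entire tree (20 taxa).
The first is nested inside the second, so Felis shares a more recent common ancestor with Urocyon.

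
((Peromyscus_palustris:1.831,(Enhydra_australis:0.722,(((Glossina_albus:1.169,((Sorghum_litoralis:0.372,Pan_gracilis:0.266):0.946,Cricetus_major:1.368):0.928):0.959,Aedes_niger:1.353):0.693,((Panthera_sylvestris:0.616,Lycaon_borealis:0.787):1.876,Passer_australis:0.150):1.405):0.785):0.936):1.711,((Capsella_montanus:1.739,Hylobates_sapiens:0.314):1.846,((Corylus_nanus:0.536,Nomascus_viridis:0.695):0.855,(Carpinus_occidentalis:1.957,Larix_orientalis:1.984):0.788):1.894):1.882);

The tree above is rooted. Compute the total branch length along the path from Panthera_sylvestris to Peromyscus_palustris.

7.449

The path runs Panthera_sylvestris → … → MRCA → … → Peromyscus_palustris; the MRCA is the node subtending (Peromyscus_palustris,(Enhydra_australis,(((Glossina_albus,((Sorghum_litoralis,Pan_gracilis),Cricetus_major)),Aedes_niger),((Panthera_sylvestris,Lycaon_borealis),Passer_australis)))).
Branch lengths along that path: 0.616 + 1.876 + 1.405 + 0.785 + 0.936 + 1.831 = 7.449.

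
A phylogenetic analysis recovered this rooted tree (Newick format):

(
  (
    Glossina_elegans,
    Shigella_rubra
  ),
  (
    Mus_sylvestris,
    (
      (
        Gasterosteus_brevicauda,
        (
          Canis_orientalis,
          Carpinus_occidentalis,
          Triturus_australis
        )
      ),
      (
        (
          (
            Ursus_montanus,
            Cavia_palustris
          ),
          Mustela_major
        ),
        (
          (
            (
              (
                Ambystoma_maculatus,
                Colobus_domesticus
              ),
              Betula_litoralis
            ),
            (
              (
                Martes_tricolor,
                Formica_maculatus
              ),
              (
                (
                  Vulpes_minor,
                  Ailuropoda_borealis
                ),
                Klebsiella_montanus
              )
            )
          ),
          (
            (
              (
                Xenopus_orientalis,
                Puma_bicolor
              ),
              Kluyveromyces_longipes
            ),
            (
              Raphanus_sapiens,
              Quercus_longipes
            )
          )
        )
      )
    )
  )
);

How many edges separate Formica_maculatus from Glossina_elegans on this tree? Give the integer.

10

The MRCA of Formica_maculatus and Glossina_elegans is the root of the tree.
From Formica_maculatus up to that node: 8 branches. From Glossina_elegans up to the same node: 2 branches. Total: 8 + 2 = 10.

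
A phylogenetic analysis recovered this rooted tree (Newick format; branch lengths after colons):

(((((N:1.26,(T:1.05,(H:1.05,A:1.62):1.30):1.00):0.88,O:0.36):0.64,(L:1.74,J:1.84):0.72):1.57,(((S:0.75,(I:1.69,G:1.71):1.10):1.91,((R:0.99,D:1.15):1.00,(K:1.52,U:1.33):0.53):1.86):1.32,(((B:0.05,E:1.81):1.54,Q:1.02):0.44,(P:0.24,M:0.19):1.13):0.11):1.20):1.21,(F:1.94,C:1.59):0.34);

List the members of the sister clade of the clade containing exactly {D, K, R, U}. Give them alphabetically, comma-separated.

The clade containing exactly {D, K, R, U} attaches to the tree at the node subtending ((S,(I,G)),((R,D),(K,U))).
The other lineage descending from that same node — the sister group — is (S,(I,G)); its 3 tips in alphabetical order are the answer.

G, I, S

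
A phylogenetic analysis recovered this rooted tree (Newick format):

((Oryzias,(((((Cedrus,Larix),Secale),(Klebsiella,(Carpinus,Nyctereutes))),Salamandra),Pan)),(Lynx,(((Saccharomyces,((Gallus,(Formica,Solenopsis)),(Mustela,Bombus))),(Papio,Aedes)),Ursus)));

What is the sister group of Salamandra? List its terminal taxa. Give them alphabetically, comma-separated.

Carpinus, Cedrus, Klebsiella, Larix, Nyctereutes, Secale

Salamandra attaches to the tree at the node subtending ((((Cedrus,Larix),Secale),(Klebsiella,(Carpinus,Nyctereutes))),Salamandra).
The other lineage descending from that same node — the sister group — is (((Cedrus,Larix),Secale),(Klebsiella,(Carpinus,Nyctereutes))); its 6 tips in alphabetical order are the answer.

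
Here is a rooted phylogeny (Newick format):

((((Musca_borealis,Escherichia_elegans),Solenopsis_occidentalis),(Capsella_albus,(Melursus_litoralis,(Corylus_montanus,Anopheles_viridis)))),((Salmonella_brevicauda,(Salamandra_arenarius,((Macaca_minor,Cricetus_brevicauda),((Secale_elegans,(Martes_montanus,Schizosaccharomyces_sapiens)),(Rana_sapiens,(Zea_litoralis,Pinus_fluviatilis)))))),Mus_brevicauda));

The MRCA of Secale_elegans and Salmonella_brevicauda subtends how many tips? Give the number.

10

The MRCA of Secale_elegans and Salmonella_brevicauda is the node subtending (Salmonella_brevicauda,(Salamandra_arenarius,((Macaca_minor,Cricetus_brevicauda),((Secale_elegans,(Martes_montanus,Schizosaccharomyces_sapiens)),(Rana_sapiens,(Zea_litoralis,Pinus_fluviatilis)))))).
That clade contains 10 terminal taxa: Cricetus_brevicauda, Macaca_minor, Martes_montanus, Pinus_fluviatilis, Rana_sapiens, Salamandra_arenarius, Salmonella_brevicauda, Schizosaccharomyces_sapiens, Secale_elegans, Zea_litoralis.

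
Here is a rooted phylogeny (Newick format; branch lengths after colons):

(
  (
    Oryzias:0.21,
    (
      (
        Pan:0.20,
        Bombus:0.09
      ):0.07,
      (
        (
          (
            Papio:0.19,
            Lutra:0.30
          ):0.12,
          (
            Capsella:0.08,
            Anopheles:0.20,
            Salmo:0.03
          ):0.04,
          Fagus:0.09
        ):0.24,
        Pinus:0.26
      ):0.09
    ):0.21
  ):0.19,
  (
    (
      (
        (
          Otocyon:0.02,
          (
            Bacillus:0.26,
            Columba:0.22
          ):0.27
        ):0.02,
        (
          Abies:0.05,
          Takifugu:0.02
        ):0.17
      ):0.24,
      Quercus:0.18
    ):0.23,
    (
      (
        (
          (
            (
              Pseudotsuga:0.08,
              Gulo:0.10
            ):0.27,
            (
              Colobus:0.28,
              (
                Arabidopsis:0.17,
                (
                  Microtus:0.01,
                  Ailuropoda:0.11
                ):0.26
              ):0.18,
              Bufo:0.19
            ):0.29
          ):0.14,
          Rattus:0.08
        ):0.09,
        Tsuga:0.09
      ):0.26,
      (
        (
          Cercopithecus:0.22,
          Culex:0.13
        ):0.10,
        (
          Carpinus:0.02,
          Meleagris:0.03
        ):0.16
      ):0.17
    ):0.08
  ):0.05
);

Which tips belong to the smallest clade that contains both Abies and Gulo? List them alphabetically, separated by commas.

Tracing Abies: it sits inside (Abies,Takifugu).
Tracing Gulo: it sits inside (Pseudotsuga,Gulo).
The smallest clade enclosing both is ((((Otocyon,(Bacillus,Columba)),(Abies,Takifugu)),Quercus),(((((Pseudotsuga,Gulo),(Colobus,(Arabidopsis,(Microtus,Ailuropoda)),Bufo)),Rattus),Tsuga),((Cercopithecus,Culex),(Carpinus,Meleagris)))); the answer is its 19 terminal taxa in alphabetical order.

Abies, Ailuropoda, Arabidopsis, Bacillus, Bufo, Carpinus, Cercopithecus, Colobus, Columba, Culex, Gulo, Meleagris, Microtus, Otocyon, Pseudotsuga, Quercus, Rattus, Takifugu, Tsuga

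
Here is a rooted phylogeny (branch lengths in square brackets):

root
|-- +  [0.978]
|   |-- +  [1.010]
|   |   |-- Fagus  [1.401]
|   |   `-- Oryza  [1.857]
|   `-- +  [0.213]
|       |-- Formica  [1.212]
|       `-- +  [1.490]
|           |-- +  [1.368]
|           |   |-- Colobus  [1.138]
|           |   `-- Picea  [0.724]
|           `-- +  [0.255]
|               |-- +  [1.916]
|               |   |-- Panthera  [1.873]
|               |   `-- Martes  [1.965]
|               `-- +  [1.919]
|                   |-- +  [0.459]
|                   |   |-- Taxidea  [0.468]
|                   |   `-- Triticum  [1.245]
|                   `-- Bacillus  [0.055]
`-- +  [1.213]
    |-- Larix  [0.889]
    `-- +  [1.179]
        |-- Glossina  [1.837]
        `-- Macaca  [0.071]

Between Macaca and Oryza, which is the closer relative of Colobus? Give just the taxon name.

The MRCA of Colobus and Oryza subtends ((Fagus,Oryza),(Formica,((Colobus,Picea),((Panthera,Martes),((Taxidea,Triticum),Bacillus))))) (10 taxa).
The MRCA of Colobus and Macaca is the root, subtending the entire tree (13 taxa).
The first is nested inside the second, so Colobus shares a more recent common ancestor with Oryza.

Oryza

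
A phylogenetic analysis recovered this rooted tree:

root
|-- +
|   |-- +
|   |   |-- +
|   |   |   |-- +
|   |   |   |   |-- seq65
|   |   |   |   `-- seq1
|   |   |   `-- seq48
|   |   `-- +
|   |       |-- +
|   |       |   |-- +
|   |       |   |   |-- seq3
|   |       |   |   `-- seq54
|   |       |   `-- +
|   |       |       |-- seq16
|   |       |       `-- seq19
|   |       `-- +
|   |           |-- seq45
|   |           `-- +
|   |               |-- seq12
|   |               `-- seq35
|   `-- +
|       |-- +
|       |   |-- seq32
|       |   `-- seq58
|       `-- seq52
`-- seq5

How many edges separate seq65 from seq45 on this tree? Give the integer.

6

The MRCA of seq65 and seq45 is the node subtending (((seq65,seq1),seq48),(((seq3,seq54),(seq16,seq19)),(seq45,(seq12,seq35)))).
From seq65 up to that node: 3 branches. From seq45 up to the same node: 3 branches. Total: 3 + 3 = 6.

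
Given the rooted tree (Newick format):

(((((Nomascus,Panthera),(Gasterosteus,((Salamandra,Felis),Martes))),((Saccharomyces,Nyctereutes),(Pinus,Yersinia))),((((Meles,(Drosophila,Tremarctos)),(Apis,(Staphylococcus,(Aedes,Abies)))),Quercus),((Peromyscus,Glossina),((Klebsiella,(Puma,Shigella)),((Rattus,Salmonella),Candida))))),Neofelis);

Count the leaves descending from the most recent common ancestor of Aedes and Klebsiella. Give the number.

16

The MRCA of Aedes and Klebsiella is the node subtending ((((Meles,(Drosophila,Tremarctos)),(Apis,(Staphylococcus,(Aedes,Abies)))),Quercus),((Peromyscus,Glossina),((Klebsiella,(Puma,Shigella)),((Rattus,Salmonella),Candida)))).
That clade contains 16 terminal taxa: Abies, Aedes, Apis, Candida, Drosophila, Glossina, Klebsiella, Meles, Peromyscus, Puma, Quercus, Rattus, Salmonella, Shigella, Staphylococcus, Tremarctos.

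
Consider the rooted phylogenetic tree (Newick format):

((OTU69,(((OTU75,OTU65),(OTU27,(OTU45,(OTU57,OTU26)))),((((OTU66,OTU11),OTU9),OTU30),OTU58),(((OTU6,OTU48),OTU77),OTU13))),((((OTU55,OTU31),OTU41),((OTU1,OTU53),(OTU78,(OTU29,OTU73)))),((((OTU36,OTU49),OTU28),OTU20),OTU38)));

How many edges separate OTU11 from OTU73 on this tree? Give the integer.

13

The MRCA of OTU11 and OTU73 is the root of the tree.
From OTU11 up to that node: 7 branches. From OTU73 up to the same node: 6 branches. Total: 7 + 6 = 13.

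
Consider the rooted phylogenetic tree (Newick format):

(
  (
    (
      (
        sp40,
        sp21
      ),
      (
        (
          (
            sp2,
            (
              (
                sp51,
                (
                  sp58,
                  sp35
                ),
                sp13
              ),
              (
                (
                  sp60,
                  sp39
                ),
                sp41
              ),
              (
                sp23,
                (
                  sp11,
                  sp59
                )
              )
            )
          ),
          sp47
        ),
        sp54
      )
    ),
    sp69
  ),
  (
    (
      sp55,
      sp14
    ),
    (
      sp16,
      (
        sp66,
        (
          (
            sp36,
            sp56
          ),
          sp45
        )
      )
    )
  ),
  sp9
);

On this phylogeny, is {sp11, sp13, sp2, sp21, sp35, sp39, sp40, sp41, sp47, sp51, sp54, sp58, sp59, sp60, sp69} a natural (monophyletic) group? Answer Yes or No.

The MRCA of the listed taxa subtends (((sp40,sp21),(((sp2,((sp51,(sp58,sp35),sp13),((sp60,sp39),sp41),(sp23,(sp11,sp59)))),sp47),sp54)),sp69).
That clade also contains sp23, which is not in the proposed group, so the group is not monophyletic.

No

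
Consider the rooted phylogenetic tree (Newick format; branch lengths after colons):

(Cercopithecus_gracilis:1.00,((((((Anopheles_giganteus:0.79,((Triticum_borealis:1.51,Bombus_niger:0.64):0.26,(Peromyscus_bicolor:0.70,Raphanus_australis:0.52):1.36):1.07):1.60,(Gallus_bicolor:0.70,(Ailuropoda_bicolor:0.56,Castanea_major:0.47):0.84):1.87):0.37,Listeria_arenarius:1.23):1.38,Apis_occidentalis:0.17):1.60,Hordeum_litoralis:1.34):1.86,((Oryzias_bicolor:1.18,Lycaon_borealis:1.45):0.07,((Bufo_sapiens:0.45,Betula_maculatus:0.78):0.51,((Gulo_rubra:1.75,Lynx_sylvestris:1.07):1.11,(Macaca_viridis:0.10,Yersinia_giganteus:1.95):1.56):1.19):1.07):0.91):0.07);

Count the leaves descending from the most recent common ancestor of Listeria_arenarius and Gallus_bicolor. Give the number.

9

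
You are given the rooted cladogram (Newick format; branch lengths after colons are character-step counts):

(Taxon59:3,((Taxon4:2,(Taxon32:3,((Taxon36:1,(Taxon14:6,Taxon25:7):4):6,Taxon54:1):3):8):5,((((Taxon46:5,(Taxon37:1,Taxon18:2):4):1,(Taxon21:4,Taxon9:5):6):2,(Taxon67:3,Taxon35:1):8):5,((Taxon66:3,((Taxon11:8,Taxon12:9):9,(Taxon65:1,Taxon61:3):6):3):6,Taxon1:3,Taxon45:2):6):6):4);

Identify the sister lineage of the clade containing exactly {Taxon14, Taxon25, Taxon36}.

Taxon54

The clade containing exactly {Taxon14, Taxon25, Taxon36} attaches to the tree at the node subtending ((Taxon36,(Taxon14,Taxon25)),Taxon54).
The other lineage descending from that same node — the sister group — is the single tip Taxon54.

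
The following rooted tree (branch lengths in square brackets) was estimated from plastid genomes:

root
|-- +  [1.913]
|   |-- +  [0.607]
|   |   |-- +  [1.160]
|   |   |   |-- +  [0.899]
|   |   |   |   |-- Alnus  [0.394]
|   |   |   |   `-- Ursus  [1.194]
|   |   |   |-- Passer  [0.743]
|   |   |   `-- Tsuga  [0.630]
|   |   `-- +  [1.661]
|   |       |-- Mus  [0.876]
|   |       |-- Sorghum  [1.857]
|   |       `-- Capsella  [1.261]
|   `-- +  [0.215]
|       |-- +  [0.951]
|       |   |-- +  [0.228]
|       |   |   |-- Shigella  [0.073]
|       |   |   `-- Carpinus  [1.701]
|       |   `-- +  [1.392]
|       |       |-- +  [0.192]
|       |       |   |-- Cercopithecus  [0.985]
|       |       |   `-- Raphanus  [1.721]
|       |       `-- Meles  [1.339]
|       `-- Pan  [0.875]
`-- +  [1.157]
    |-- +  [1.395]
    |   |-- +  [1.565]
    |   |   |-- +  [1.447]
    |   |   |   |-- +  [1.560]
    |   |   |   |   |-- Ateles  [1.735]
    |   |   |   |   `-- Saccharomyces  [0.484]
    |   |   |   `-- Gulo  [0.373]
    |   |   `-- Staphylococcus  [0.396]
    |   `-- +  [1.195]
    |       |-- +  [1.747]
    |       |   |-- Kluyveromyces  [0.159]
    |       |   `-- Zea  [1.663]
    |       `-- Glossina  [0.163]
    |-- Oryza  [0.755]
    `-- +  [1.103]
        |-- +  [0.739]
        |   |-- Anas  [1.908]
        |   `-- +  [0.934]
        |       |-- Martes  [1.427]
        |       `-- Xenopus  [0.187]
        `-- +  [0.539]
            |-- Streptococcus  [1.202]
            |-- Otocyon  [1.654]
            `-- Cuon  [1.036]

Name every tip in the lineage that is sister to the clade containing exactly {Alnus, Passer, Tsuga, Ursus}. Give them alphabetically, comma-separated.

The clade containing exactly {Alnus, Passer, Tsuga, Ursus} attaches to the tree at the node subtending (((Alnus,Ursus),Passer,Tsuga),(Mus,Sorghum,Capsella)).
The other lineage descending from that same node — the sister group — is (Mus,Sorghum,Capsella); its 3 tips in alphabetical order are the answer.

Capsella, Mus, Sorghum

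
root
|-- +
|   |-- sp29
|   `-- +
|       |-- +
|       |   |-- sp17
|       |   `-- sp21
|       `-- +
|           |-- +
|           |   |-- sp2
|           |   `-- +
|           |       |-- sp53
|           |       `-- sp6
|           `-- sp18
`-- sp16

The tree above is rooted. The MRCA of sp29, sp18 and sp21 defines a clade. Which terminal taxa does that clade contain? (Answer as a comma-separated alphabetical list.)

Tracing sp29: it sits inside (sp29,((sp17,sp21),((sp2,(sp53,sp6)),sp18))).
Tracing sp18: it sits inside ((sp2,(sp53,sp6)),sp18).
Tracing sp21: it sits inside (sp17,sp21).
The smallest clade enclosing all 3 is (sp29,((sp17,sp21),((sp2,(sp53,sp6)),sp18))); the answer is its 7 terminal taxa in alphabetical order.

sp17, sp18, sp2, sp21, sp29, sp53, sp6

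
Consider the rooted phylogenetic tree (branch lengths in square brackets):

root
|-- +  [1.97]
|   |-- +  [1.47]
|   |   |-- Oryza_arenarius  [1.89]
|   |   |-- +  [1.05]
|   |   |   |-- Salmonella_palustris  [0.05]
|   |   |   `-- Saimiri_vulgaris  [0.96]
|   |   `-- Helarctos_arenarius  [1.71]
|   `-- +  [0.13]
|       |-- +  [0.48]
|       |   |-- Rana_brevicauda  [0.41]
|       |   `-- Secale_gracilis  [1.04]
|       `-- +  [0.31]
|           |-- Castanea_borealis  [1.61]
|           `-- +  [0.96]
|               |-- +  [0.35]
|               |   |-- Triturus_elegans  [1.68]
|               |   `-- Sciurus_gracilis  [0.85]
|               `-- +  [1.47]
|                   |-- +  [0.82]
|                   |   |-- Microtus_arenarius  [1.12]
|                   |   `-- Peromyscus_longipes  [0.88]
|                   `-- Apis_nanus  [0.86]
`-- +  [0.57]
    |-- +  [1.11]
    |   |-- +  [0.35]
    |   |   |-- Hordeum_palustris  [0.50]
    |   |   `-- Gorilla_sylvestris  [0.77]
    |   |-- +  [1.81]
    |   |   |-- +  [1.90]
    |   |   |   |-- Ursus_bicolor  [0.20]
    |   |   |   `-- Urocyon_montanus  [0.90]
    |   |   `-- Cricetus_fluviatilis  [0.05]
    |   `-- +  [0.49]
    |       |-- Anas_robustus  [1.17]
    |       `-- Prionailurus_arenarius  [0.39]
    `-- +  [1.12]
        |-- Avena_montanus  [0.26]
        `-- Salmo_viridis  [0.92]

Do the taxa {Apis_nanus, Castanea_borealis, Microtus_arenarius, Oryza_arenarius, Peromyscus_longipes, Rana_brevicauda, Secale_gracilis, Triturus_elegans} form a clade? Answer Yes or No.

No

The MRCA of the listed taxa subtends ((Oryza_arenarius,(Salmonella_palustris,Saimiri_vulgaris),Helarctos_arenarius),((Rana_brevicauda,Secale_gracilis),(Castanea_borealis,((Triturus_elegans,Sciurus_gracilis),((Microtus_arenarius,Peromyscus_longipes),Apis_nanus))))).
That clade also contains Helarctos_arenarius, Saimiri_vulgaris, Salmonella_palustris, Sciurus_gracilis, which are not in the proposed group, so the group is not monophyletic.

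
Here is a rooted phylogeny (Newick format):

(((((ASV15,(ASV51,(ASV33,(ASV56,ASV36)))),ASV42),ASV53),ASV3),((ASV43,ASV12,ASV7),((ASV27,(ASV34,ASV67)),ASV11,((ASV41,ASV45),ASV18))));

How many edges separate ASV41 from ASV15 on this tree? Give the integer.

10

The MRCA of ASV41 and ASV15 is the root of the tree.
From ASV41 up to that node: 5 branches. From ASV15 up to the same node: 5 branches. Total: 5 + 5 = 10.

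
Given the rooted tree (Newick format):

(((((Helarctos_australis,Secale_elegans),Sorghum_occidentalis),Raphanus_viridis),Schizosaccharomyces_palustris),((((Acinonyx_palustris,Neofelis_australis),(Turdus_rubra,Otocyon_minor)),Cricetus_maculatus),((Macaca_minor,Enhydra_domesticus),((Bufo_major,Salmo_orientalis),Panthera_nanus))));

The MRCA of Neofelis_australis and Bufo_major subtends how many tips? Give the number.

The MRCA of Neofelis_australis and Bufo_major is the node subtending ((((Acinonyx_palustris,Neofelis_australis),(Turdus_rubra,Otocyon_minor)),Cricetus_maculatus),((Macaca_minor,Enhydra_domesticus),((Bufo_major,Salmo_orientalis),Panthera_nanus))).
That clade contains 10 terminal taxa: Acinonyx_palustris, Bufo_major, Cricetus_maculatus, Enhydra_domesticus, Macaca_minor, Neofelis_australis, Otocyon_minor, Panthera_nanus, Salmo_orientalis, Turdus_rubra.

10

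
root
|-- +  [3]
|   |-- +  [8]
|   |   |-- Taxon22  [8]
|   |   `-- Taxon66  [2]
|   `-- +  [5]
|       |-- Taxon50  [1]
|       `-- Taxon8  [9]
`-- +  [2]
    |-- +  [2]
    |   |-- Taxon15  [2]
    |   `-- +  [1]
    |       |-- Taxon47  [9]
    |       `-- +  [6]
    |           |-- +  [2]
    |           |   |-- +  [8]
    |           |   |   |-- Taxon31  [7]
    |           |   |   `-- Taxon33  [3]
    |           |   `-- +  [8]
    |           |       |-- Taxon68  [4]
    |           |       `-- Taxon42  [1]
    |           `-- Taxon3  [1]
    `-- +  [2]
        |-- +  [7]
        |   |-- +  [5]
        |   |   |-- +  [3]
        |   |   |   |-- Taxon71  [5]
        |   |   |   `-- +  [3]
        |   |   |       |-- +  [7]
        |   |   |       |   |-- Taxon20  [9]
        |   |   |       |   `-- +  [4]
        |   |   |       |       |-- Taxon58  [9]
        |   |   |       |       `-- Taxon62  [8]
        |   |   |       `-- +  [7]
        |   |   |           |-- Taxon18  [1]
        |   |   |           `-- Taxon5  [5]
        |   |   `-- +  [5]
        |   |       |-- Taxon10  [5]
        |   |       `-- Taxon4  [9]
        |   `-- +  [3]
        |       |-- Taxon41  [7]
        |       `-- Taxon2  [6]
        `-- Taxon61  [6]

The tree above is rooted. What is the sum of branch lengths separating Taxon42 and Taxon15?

The path runs Taxon42 → … → MRCA → … → Taxon15; the MRCA is the node subtending (Taxon15,(Taxon47,(((Taxon31,Taxon33),(Taxon68,Taxon42)),Taxon3))).
Branch lengths along that path: 1 + 8 + 2 + 6 + 1 + 2 = 20.

20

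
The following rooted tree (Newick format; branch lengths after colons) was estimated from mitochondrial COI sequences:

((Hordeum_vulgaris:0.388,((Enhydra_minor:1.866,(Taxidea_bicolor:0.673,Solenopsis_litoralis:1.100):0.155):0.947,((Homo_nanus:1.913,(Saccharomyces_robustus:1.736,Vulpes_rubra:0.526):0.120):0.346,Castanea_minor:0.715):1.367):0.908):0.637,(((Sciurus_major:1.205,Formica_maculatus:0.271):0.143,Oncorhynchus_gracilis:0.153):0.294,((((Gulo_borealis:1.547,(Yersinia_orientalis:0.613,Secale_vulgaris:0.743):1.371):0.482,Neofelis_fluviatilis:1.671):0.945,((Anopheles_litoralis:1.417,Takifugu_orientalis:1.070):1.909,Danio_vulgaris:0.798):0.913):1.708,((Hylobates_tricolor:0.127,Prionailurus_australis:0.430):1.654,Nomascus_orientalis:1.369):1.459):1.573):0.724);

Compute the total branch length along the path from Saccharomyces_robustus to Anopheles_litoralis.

The path runs Saccharomyces_robustus → … → MRCA → … → Anopheles_litoralis; the MRCA is the root of the tree.
Branch lengths along that path: 1.736 + 0.120 + 0.346 + 1.367 + 0.908 + 0.637 + 0.724 + 1.573 + 1.708 + 0.913 + 1.909 + 1.417 = 13.358.

13.358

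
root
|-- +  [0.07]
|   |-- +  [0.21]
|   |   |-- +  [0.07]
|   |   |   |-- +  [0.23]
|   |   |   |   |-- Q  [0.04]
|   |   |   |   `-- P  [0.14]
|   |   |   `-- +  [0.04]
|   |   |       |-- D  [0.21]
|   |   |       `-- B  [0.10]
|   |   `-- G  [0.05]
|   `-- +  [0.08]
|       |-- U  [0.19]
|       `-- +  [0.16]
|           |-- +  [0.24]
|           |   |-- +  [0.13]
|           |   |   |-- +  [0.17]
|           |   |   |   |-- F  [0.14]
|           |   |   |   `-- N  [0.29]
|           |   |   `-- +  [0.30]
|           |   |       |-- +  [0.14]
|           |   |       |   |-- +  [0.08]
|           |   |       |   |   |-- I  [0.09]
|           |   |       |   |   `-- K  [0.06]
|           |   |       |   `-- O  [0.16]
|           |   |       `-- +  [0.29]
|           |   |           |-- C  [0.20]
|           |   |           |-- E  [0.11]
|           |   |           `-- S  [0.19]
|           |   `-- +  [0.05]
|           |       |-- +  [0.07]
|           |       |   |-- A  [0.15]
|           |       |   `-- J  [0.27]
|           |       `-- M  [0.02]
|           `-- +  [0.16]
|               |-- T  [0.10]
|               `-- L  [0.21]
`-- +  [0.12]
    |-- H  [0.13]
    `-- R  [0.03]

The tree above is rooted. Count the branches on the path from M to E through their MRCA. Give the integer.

The MRCA of M and E is the node subtending (((F,N),(((I,K),O),(C,E,S))),((A,J),M)).
From M up to that node: 2 branches. From E up to the same node: 4 branches. Total: 2 + 4 = 6.

6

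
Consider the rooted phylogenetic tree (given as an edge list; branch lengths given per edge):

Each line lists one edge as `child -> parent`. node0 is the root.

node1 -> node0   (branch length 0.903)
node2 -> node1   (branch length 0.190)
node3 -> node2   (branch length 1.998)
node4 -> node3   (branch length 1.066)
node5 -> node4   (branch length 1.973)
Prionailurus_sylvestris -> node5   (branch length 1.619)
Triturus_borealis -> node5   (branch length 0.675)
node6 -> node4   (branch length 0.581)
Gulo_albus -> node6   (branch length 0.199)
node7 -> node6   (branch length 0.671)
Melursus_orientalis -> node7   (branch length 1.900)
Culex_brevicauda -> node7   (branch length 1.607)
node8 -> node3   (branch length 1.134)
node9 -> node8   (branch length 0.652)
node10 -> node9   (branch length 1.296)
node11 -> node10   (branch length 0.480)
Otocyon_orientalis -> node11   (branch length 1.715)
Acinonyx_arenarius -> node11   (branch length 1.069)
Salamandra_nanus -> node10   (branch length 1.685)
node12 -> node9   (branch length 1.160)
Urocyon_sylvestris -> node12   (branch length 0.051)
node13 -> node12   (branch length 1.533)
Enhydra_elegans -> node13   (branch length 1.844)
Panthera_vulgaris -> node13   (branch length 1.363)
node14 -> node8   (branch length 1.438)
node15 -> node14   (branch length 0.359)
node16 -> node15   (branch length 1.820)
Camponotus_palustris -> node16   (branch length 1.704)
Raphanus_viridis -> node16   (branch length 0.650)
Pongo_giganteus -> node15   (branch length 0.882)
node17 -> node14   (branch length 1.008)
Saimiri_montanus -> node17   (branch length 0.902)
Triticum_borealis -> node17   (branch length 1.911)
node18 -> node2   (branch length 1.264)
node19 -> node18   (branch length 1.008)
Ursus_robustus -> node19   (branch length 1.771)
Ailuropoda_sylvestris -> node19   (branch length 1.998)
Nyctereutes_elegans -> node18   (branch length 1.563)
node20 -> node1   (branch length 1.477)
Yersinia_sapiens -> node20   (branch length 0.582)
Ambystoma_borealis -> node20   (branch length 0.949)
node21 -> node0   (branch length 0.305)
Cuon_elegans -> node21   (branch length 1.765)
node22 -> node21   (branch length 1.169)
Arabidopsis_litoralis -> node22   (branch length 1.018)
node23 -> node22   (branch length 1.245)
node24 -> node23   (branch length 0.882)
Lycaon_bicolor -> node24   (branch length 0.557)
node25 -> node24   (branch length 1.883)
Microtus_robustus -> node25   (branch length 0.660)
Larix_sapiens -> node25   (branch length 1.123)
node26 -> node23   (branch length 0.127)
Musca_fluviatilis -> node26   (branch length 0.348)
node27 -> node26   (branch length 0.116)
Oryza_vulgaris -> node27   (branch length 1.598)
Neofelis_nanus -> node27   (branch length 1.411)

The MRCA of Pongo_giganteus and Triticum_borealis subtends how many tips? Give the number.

5

The MRCA of Pongo_giganteus and Triticum_borealis is the node subtending (((Camponotus_palustris,Raphanus_viridis),Pongo_giganteus),(Saimiri_montanus,Triticum_borealis)).
That clade contains 5 terminal taxa: Camponotus_palustris, Pongo_giganteus, Raphanus_viridis, Saimiri_montanus, Triticum_borealis.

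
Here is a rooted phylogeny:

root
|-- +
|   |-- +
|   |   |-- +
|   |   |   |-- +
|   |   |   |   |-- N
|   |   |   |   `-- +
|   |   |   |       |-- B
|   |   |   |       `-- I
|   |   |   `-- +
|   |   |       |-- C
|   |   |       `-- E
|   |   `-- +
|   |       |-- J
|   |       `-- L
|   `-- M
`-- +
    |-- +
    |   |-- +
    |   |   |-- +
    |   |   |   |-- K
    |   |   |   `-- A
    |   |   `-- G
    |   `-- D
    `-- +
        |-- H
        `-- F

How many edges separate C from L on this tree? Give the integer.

5

The MRCA of C and L is the node subtending (((N,(B,I)),(C,E)),(J,L)).
From C up to that node: 3 branches. From L up to the same node: 2 branches. Total: 3 + 2 = 5.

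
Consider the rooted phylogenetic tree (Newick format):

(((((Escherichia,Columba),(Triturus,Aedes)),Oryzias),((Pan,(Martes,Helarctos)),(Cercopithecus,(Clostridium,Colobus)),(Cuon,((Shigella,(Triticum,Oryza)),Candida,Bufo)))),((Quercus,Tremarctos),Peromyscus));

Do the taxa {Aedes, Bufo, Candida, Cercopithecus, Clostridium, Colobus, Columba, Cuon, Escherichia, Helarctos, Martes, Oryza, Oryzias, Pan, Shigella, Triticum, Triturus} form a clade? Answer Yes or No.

Yes

The most recent common ancestor of these taxa subtends ((((Escherichia,Columba),(Triturus,Aedes)),Oryzias),((Pan,(Martes,Helarctos)),(Cercopithecus,(Clostridium,Colobus)),(Cuon,((Shigella,(Triticum,Oryza)),Candida,Bufo)))).
That clade has exactly 17 tips — every listed taxon and nothing else — so the group is monophyletic.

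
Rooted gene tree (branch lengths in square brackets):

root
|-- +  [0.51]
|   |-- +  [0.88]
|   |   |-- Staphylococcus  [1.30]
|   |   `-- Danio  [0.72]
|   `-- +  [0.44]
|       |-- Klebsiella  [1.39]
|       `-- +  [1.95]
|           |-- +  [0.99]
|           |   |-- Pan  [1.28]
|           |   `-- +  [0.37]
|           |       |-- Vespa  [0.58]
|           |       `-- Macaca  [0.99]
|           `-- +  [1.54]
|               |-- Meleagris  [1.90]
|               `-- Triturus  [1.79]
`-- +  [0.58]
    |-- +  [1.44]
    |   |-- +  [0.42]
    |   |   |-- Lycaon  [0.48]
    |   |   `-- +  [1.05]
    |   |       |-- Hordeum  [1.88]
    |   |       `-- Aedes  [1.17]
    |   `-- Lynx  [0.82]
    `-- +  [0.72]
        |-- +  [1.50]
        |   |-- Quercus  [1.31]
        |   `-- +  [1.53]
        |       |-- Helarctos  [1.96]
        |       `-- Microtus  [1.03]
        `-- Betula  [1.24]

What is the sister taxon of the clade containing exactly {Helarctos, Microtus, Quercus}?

The clade containing exactly {Helarctos, Microtus, Quercus} attaches to the tree at the node subtending ((Quercus,(Helarctos,Microtus)),Betula).
The other lineage descending from that same node — the sister group — is the single tip Betula.

Betula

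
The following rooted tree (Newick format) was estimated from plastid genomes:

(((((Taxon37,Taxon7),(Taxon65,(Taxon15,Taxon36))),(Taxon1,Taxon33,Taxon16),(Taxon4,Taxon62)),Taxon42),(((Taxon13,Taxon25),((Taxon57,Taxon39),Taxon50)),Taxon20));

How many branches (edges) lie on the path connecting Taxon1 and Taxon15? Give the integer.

6

The MRCA of Taxon1 and Taxon15 is the node subtending (((Taxon37,Taxon7),(Taxon65,(Taxon15,Taxon36))),(Taxon1,Taxon33,Taxon16),(Taxon4,Taxon62)).
From Taxon1 up to that node: 2 branches. From Taxon15 up to the same node: 4 branches. Total: 2 + 4 = 6.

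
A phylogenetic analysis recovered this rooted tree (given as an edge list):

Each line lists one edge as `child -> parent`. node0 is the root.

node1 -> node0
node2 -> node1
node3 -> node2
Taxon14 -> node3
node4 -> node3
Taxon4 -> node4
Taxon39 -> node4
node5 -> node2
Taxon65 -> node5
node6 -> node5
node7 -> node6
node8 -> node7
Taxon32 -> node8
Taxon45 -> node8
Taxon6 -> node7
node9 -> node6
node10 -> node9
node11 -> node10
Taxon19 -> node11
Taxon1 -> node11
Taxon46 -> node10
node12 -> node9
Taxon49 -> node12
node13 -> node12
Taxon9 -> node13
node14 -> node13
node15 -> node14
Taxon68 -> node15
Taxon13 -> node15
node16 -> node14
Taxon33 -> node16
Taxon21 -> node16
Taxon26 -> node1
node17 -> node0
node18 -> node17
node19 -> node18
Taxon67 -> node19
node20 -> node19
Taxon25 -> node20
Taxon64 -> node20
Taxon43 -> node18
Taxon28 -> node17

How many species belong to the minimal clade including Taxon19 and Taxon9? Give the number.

The MRCA of Taxon19 and Taxon9 is the node subtending (((Taxon19,Taxon1),Taxon46),(Taxon49,(Taxon9,((Taxon68,Taxon13),(Taxon33,Taxon21))))).
That clade contains 9 terminal taxa: Taxon1, Taxon13, Taxon19, Taxon21, Taxon33, Taxon46, Taxon49, Taxon68, Taxon9.

9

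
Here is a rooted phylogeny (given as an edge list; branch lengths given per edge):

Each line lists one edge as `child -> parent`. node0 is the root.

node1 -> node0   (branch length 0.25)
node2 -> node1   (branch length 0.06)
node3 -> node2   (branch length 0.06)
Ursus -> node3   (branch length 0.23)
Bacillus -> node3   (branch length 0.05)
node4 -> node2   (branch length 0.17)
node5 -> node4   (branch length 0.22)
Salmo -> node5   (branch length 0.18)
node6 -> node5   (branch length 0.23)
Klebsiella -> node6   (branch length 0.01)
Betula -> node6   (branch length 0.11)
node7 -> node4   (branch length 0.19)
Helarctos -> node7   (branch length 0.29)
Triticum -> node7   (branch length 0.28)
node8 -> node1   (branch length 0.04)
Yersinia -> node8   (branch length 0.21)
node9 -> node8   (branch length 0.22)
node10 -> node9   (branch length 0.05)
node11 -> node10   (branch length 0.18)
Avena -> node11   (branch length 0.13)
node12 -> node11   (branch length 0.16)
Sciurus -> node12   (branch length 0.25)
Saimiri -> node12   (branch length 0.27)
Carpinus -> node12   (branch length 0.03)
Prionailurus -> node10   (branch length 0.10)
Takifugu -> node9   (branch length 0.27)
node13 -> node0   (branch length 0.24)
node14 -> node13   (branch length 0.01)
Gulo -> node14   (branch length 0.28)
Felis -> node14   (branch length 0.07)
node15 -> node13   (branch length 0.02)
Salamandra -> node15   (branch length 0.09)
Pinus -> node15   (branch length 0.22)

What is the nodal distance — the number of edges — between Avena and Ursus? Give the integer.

The MRCA of Avena and Ursus is the node subtending (((Ursus,Bacillus),((Salmo,(Klebsiella,Betula)),(Helarctos,Triticum))),(Yersinia,(((Avena,(Sciurus,Saimiri,Carpinus)),Prionailurus),Takifugu))).
From Avena up to that node: 5 branches. From Ursus up to the same node: 3 branches. Total: 5 + 3 = 8.

8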